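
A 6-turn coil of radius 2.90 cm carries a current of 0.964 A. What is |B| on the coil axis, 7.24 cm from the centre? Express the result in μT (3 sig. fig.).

For an N-turn flat coil, B = Nμ₀IR²/[2(R²+z²)^(3/2)] with R = 0.029 m, z = 0.0724 m.
B = 6 × 1.07×10⁻⁶ T = 6.44×10⁻⁶ T.

B ≈ 6.44 μT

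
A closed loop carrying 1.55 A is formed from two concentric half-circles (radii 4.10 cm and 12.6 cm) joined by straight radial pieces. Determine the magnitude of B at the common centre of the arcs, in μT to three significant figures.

B ≈ 8.01 μT

The radial connectors point toward the centre, so dl × r̂ = 0 and they contribute nothing.
Each semicircle gives μ₀I/(4R): inner arc 1.19×10⁻⁵ T, outer arc 3.86×10⁻⁶ T.
The two arcs carry current in opposite angular senses, so their fields oppose: B = |1.19×10⁻⁵ − 3.86×10⁻⁶| = 8.01×10⁻⁶ T.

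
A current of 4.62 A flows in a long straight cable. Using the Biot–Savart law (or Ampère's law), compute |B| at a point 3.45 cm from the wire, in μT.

For an infinitely long straight wire, B = μ₀I/(2πd).
B = (4π×10⁻⁷ × 4.62) / (2π × 0.0345) = 2.68×10⁻⁵ T.

B ≈ 26.8 μT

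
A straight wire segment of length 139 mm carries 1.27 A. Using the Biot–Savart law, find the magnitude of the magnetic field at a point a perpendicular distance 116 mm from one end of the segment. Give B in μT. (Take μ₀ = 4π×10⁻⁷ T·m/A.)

B ≈ 0.841 μT

For a finite straight segment, B = (μ₀I/4πd)(sinθ₁ + sinθ₂), where θ₁, θ₂ are the angles from the perpendicular to each end.
The perpendicular foot is at one end, so the two end-offsets along the wire are 0 and L = 0.139 m.
sinθ₁ = 0/√(0²+0.116²) = 0.0000; sinθ₂ = 0.139/√(0.139²+0.116²) = 0.7678.
B = (4π×10⁻⁷ × 1.27) / (4π × 0.116) × (0.0000 + 0.7678) = 8.41×10⁻⁷ T.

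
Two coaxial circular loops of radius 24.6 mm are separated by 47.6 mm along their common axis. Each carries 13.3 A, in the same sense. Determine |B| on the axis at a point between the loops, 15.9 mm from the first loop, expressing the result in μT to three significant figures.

Each loop contributes B = μ₀IR²/[2(R²+z²)^(3/2)] on the axis, with z measured from that loop.
Loop 1 (z = 0.0159 m): B₁ = 2.01×10⁻⁴ T. Loop 2 (z = 0.0317 m): B₂ = 7.83×10⁻⁵ T.
The fields add: B = B₁ + B₂ = 2.80×10⁻⁴ T.

B ≈ 280 μT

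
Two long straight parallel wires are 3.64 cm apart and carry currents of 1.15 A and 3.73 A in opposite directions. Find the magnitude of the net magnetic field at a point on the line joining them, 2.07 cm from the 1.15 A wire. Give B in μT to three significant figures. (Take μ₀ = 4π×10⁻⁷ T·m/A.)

Each long wire gives B = μ₀I/(2πd). Distances are d₁ = 0.0207 m and d₂ = 0.0157 m.
B₁ = 1.11×10⁻⁵ T, B₂ = 4.75×10⁻⁵ T.
Between antiparallel currents both contributions point the same way, so they add. B = B₁ + B₂ = 1.11×10⁻⁵ + 4.75×10⁻⁵ = 5.86×10⁻⁵ T.

B ≈ 58.6 μT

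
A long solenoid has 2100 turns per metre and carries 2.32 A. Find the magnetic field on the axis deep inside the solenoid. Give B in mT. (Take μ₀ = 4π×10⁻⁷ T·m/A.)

Inside a long solenoid, B = μ₀nI with n = 2100 turns/m.
B = 4π×10⁻⁷ × 2100 × 2.32 = 6.12×10⁻³ T.

B ≈ 6.12 mT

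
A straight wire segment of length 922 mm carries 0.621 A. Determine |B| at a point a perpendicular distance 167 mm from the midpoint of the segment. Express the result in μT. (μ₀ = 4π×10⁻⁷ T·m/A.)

For a finite straight segment, B = (μ₀I/4πd)(sinθ₁ + sinθ₂), where θ₁, θ₂ are the angles from the perpendicular to each end.
The perpendicular from the point meets the wire at its midpoint, so each end is L/2 = 0.461 m away along the wire.
sinθ₁ = 0.461/√(0.461²+0.167²) = 0.9402; sinθ₂ = 0.461/√(0.461²+0.167²) = 0.9402.
B = (4π×10⁻⁷ × 0.621) / (4π × 0.167) × (0.9402 + 0.9402) = 6.99×10⁻⁷ T.

B ≈ 0.699 μT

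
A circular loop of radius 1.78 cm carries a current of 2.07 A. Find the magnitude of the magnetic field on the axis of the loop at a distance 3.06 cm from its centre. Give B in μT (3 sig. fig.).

On the axis of a circular loop, B = μ₀IR² / [2(R²+z²)^(3/2)].
R² + z² = (0.0178)² + (0.0306)² = 0.001253 m², and (R²+z²)^(3/2) = 4.44×10⁻⁵ m³.
B = (4π×10⁻⁷ × 2.07 × 0.0003168) / (2 × 4.44×10⁻⁵) = 9.29×10⁻⁶ T.

B ≈ 9.29 μT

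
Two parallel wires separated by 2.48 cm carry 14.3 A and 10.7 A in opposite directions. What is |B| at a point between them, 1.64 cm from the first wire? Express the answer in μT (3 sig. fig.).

B ≈ 429 μT

Each long wire gives B = μ₀I/(2πd). Distances are d₁ = 0.0164 m and d₂ = 0.0084 m.
B₁ = 1.74×10⁻⁴ T, B₂ = 2.55×10⁻⁴ T.
Between antiparallel currents both contributions point the same way, so they add. B = B₁ + B₂ = 1.74×10⁻⁴ + 2.55×10⁻⁴ = 4.29×10⁻⁴ T.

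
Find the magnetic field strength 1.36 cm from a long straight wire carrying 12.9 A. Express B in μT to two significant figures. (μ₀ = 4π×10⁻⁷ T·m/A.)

B ≈ 190 μT

For an infinitely long straight wire, B = μ₀I/(2πd).
B = (4π×10⁻⁷ × 12.9) / (2π × 0.0136) = 1.90×10⁻⁴ T.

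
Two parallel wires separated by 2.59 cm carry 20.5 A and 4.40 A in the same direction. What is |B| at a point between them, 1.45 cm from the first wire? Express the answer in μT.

B ≈ 206 μT

Each long wire gives B = μ₀I/(2πd). Distances are d₁ = 0.0145 m and d₂ = 0.0114 m.
B₁ = 2.83×10⁻⁴ T, B₂ = 7.72×10⁻⁵ T.
Between parallel currents the two contributions point in opposite directions, so they subtract. B = |B₁ − B₂| = |2.83×10⁻⁴ − 7.72×10⁻⁵| = 2.06×10⁻⁴ T.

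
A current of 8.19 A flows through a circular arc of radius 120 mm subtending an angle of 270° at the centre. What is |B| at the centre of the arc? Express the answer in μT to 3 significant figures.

B ≈ 32.2 μT

The Biot–Savart field of a circular arc at its centre is B = μ₀Iφ/(4πR), with φ = 4.712 rad.
B = (4π×10⁻⁷ × 8.19 × 4.712) / (4π × 0.12) = 3.22×10⁻⁵ T.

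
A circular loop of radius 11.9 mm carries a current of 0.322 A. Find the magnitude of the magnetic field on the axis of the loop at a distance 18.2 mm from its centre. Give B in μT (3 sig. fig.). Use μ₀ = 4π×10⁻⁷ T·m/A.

B ≈ 2.79 μT

On the axis of a circular loop, B = μ₀IR² / [2(R²+z²)^(3/2)].
R² + z² = (0.0119)² + (0.0182)² = 0.0004729 m², and (R²+z²)^(3/2) = 1.03×10⁻⁵ m³.
B = (4π×10⁻⁷ × 0.322 × 0.0001416) / (2 × 1.03×10⁻⁵) = 2.79×10⁻⁶ T.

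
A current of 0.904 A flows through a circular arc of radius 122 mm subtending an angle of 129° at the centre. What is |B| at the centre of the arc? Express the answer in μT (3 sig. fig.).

The Biot–Savart field of a circular arc at its centre is B = μ₀Iφ/(4πR), with φ = 2.251 rad.
B = (4π×10⁻⁷ × 0.904 × 2.251) / (4π × 0.122) = 1.67×10⁻⁶ T.

B ≈ 1.67 μT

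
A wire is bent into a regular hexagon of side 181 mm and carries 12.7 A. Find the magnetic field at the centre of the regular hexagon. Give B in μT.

B ≈ 48.6 μT

Each side is a finite straight segment at perpendicular distance d = a/(2 tan(π/6)) = 0.1568 m from the centre, with end-angles ±π/6.
One side contributes B₁ = (μ₀I/4πd)·2 sin(π/6) = 8.10×10⁻⁶ T.
All 6 sides add in the same direction: B = 6 × 8.10×10⁻⁶ = 4.86×10⁻⁵ T.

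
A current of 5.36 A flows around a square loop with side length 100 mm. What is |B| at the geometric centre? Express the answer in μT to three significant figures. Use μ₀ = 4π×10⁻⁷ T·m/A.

Each side is a finite straight segment at perpendicular distance d = a/(2 tan(π/4)) = 0.05 m from the centre, with end-angles ±π/4.
One side contributes B₁ = (μ₀I/4πd)·2 sin(π/4) = 1.52×10⁻⁵ T.
All 4 sides add in the same direction: B = 4 × 1.52×10⁻⁵ = 6.06×10⁻⁵ T.

B ≈ 60.6 μT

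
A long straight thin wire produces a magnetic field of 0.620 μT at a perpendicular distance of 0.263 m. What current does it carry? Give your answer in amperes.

For a long straight wire B = μ₀I/(2πd), so I = 2πdB/μ₀.
I = 2π × 0.263 × 6.20×10⁻⁷ / (4π×10⁻⁷) = 0.815 A.

I ≈ 0.815 A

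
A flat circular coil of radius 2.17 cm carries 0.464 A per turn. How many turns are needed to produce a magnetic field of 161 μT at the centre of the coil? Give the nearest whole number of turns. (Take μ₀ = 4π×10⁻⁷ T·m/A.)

For an N-turn coil, B = Nμ₀I/(2R). A single turn gives B₁ = 1.34×10⁻⁵ T with R = 0.0217 m.
N = B/B₁ = 1.61×10⁻⁴ / 1.34×10⁻⁵ = 11.98.

N = 12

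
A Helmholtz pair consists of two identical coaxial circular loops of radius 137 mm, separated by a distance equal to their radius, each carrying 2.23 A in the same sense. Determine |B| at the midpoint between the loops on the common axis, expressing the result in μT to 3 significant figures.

B ≈ 14.6 μT

Each loop contributes B = μ₀IR²/[2(R²+z²)^(3/2)] on the axis, with z measured from that loop.
Loop 1 (z = 0.0685 m): B₁ = 7.32×10⁻⁶ T. Loop 2 (z = 0.0685 m): B₂ = 7.32×10⁻⁶ T.
The fields add: B = B₁ + B₂ = 1.46×10⁻⁵ T.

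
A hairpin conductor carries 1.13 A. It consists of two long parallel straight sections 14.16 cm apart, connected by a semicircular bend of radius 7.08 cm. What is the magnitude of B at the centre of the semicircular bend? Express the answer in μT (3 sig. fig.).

The semicircular arc contributes B_arc = μ₀I·π/(4πR) = μ₀I/(4R) = 5.01×10⁻⁶ T.
Each semi-infinite lead is at perpendicular distance R = 0.0708 m from the centre, with the perpendicular foot at its near end, so it contributes μ₀I/(4πR); both point the same way, together 3.19×10⁻⁶ T.
Arc and leads all point the same direction: B = 5.01×10⁻⁶ + 3.19×10⁻⁶ = 8.21×10⁻⁶ T.

B ≈ 8.21 μT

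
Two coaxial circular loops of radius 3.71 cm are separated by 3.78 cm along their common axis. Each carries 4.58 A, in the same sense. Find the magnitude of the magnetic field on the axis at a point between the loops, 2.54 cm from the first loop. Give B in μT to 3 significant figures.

B ≈ 110 μT

Each loop contributes B = μ₀IR²/[2(R²+z²)^(3/2)] on the axis, with z measured from that loop.
Loop 1 (z = 0.0254 m): B₁ = 4.36×10⁻⁵ T. Loop 2 (z = 0.0124 m): B₂ = 6.62×10⁻⁵ T.
The fields add: B = B₁ + B₂ = 1.10×10⁻⁴ T.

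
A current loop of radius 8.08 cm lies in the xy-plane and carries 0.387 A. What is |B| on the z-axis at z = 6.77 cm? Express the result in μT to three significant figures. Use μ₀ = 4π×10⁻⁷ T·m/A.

B ≈ 1.36 μT

On the axis of a circular loop, B = μ₀IR² / [2(R²+z²)^(3/2)].
R² + z² = (0.0808)² + (0.0677)² = 0.01111 m², and (R²+z²)^(3/2) = 1.17×10⁻³ m³.
B = (4π×10⁻⁷ × 0.387 × 0.006529) / (2 × 1.17×10⁻³) = 1.36×10⁻⁶ T.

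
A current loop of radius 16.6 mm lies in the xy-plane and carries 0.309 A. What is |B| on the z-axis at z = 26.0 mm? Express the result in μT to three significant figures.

On the axis of a circular loop, B = μ₀IR² / [2(R²+z²)^(3/2)].
R² + z² = (0.0166)² + (0.026)² = 0.0009516 m², and (R²+z²)^(3/2) = 2.94×10⁻⁵ m³.
B = (4π×10⁻⁷ × 0.309 × 0.0002756) / (2 × 2.94×10⁻⁵) = 1.82×10⁻⁶ T.

B ≈ 1.82 μT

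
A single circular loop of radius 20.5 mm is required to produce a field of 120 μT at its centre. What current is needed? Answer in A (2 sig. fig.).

I ≈ 3.9 A

At the centre of a circular loop B = μ₀I/(2R), so I = 2RB/μ₀.
With R = 0.0205 m, I = 2 × 0.0205 × 1.20×10⁻⁴ / (4π×10⁻⁷) = 3.92 A.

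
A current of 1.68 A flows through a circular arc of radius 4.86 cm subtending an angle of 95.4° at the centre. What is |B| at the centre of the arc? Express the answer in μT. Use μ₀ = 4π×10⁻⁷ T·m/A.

B ≈ 5.76 μT

The Biot–Savart field of a circular arc at its centre is B = μ₀Iφ/(4πR), with φ = 1.665 rad.
B = (4π×10⁻⁷ × 1.68 × 1.665) / (4π × 0.0486) = 5.76×10⁻⁶ T.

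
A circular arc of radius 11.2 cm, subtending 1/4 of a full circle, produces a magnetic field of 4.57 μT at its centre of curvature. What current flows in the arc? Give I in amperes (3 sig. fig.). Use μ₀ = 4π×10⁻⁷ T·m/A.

For a circular arc, B = μ₀Iφ/(4πR) with φ in radians; here φ = 1.571 rad.
So I = 4πRB/(μ₀φ) = 4π × 0.112 × 4.57×10⁻⁶ / (4π×10⁻⁷ × 1.571) = 3.26 A.

I ≈ 3.26 A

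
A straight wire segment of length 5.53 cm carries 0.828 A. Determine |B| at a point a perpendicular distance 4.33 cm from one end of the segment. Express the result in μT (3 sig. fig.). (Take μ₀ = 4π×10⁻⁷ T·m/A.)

B ≈ 1.51 μT

For a finite straight segment, B = (μ₀I/4πd)(sinθ₁ + sinθ₂), where θ₁, θ₂ are the angles from the perpendicular to each end.
The perpendicular foot is at one end, so the two end-offsets along the wire are 0 and L = 0.0553 m.
sinθ₁ = 0/√(0²+0.0433²) = 0.0000; sinθ₂ = 0.0553/√(0.0553²+0.0433²) = 0.7874.
B = (4π×10⁻⁷ × 0.828) / (4π × 0.0433) × (0.0000 + 0.7874) = 1.51×10⁻⁶ T.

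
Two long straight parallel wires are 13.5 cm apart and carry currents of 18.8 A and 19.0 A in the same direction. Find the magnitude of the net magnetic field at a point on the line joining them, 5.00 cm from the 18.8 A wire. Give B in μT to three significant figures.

Each long wire gives B = μ₀I/(2πd). Distances are d₁ = 0.05 m and d₂ = 0.085 m.
B₁ = 7.52×10⁻⁵ T, B₂ = 4.47×10⁻⁵ T.
Between parallel currents the two contributions point in opposite directions, so they subtract. B = |B₁ − B₂| = |7.52×10⁻⁵ − 4.47×10⁻⁵| = 3.05×10⁻⁵ T.

B ≈ 30.5 μT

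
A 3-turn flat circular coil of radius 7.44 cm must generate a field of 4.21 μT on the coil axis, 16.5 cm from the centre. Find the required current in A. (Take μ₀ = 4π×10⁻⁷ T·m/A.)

I ≈ 2.39 A

For an N-turn coil, B = Nμ₀IR²/[2(R²+z²)^(3/2)] with R = 0.0744 m, z = 0.165 m, so I = 2B(R²+z²)^(3/2)/(Nμ₀R²) = 2 × 4.21×10⁻⁶ × 5.93×10⁻³ / (3 × 4π×10⁻⁷ × 0.005535) = 2.39 A.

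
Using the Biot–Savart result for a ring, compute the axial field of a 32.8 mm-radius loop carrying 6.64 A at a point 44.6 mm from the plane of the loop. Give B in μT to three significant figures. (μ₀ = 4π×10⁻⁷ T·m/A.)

B ≈ 26.5 μT

On the axis of a circular loop, B = μ₀IR² / [2(R²+z²)^(3/2)].
R² + z² = (0.0328)² + (0.0446)² = 0.003065 m², and (R²+z²)^(3/2) = 1.70×10⁻⁴ m³.
B = (4π×10⁻⁷ × 6.64 × 0.001076) / (2 × 1.70×10⁻⁴) = 2.65×10⁻⁵ T.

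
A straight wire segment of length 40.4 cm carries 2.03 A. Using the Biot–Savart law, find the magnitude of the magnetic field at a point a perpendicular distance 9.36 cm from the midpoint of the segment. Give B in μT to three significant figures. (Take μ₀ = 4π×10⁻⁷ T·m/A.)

B ≈ 3.94 μT

For a finite straight segment, B = (μ₀I/4πd)(sinθ₁ + sinθ₂), where θ₁, θ₂ are the angles from the perpendicular to each end.
The perpendicular from the point meets the wire at its midpoint, so each end is L/2 = 0.202 m away along the wire.
sinθ₁ = 0.202/√(0.202²+0.0936²) = 0.9073; sinθ₂ = 0.202/√(0.202²+0.0936²) = 0.9073.
B = (4π×10⁻⁷ × 2.03) / (4π × 0.0936) × (0.9073 + 0.9073) = 3.94×10⁻⁶ T.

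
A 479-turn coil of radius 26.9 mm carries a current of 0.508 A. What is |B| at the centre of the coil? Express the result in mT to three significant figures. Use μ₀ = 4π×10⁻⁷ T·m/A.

B ≈ 5.68 mT

For an N-turn flat coil, B = Nμ₀I/(2R) with R = 0.0269 m.
B = 479 × 1.19×10⁻⁵ T = 5.68×10⁻³ T.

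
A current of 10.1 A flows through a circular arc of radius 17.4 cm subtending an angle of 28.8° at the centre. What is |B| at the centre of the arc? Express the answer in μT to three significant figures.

The Biot–Savart field of a circular arc at its centre is B = μ₀Iφ/(4πR), with φ = 0.5027 rad.
B = (4π×10⁻⁷ × 10.1 × 0.5027) / (4π × 0.174) = 2.92×10⁻⁶ T.

B ≈ 2.92 μT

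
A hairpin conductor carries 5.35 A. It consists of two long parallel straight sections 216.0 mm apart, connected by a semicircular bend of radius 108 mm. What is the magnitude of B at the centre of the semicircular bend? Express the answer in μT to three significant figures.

The semicircular arc contributes B_arc = μ₀I·π/(4πR) = μ₀I/(4R) = 1.56×10⁻⁵ T.
Each semi-infinite lead is at perpendicular distance R = 0.108 m from the centre, with the perpendicular foot at its near end, so it contributes μ₀I/(4πR); both point the same way, together 9.91×10⁻⁶ T.
Arc and leads all point the same direction: B = 1.56×10⁻⁵ + 9.91×10⁻⁶ = 2.55×10⁻⁵ T.

B ≈ 25.5 μT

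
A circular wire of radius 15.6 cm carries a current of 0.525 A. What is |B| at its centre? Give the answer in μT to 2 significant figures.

B ≈ 2.1 μT

At the centre of a circular loop the Biot–Savart law gives B = μ₀I/(2R).
B = (4π×10⁻⁷ × 0.525) / (2 × 0.156) = 2.11×10⁻⁶ T.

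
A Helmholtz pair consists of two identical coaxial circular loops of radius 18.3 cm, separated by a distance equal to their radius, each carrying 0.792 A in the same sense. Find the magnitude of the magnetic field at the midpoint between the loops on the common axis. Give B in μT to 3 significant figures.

B ≈ 3.89 μT

Each loop contributes B = μ₀IR²/[2(R²+z²)^(3/2)] on the axis, with z measured from that loop.
Loop 1 (z = 0.0915 m): B₁ = 1.95×10⁻⁶ T. Loop 2 (z = 0.0915 m): B₂ = 1.95×10⁻⁶ T.
The fields add: B = B₁ + B₂ = 3.89×10⁻⁶ T.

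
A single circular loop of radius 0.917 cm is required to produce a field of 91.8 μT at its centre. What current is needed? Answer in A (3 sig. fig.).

At the centre of a circular loop B = μ₀I/(2R), so I = 2RB/μ₀.
With R = 0.00917 m, I = 2 × 0.00917 × 9.18×10⁻⁵ / (4π×10⁻⁷) = 1.34 A.

I ≈ 1.34 A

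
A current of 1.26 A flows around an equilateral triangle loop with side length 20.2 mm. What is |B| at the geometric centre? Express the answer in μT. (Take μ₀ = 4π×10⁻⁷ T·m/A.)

Each side is a finite straight segment at perpendicular distance d = a/(2 tan(π/3)) = 0.005831 m from the centre, with end-angles ±π/3.
One side contributes B₁ = (μ₀I/4πd)·2 sin(π/3) = 3.74×10⁻⁵ T.
All 3 sides add in the same direction: B = 3 × 3.74×10⁻⁵ = 1.12×10⁻⁴ T.

B ≈ 112 μT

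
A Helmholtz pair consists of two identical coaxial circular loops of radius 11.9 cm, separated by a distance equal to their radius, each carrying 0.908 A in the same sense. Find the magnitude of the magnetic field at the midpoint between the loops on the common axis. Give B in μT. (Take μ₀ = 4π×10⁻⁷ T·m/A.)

Each loop contributes B = μ₀IR²/[2(R²+z²)^(3/2)] on the axis, with z measured from that loop.
Loop 1 (z = 0.0595 m): B₁ = 3.43×10⁻⁶ T. Loop 2 (z = 0.0595 m): B₂ = 3.43×10⁻⁶ T.
The fields add: B = B₁ + B₂ = 6.86×10⁻⁶ T.

B ≈ 6.86 μT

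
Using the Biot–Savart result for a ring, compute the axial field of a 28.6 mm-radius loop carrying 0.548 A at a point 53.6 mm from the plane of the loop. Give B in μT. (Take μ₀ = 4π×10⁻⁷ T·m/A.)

On the axis of a circular loop, B = μ₀IR² / [2(R²+z²)^(3/2)].
R² + z² = (0.0286)² + (0.0536)² = 0.003691 m², and (R²+z²)^(3/2) = 2.24×10⁻⁴ m³.
B = (4π×10⁻⁷ × 0.548 × 0.000818) / (2 × 2.24×10⁻⁴) = 1.26×10⁻⁶ T.

B ≈ 1.26 μT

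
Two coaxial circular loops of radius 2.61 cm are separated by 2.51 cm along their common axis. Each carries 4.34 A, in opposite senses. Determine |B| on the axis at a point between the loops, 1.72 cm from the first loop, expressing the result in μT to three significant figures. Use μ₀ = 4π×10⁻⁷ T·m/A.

B ≈ 30.8 μT

Each loop contributes B = μ₀IR²/[2(R²+z²)^(3/2)] on the axis, with z measured from that loop.
Loop 1 (z = 0.0172 m): B₁ = 6.08×10⁻⁵ T. Loop 2 (z = 0.0079 m): B₂ = 9.16×10⁻⁵ T.
The fields oppose: B = |B₁ − B₂| = 3.08×10⁻⁵ T.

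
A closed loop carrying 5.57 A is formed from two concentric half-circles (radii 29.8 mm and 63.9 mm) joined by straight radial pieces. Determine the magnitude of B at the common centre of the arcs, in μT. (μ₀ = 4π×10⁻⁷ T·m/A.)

B ≈ 31.3 μT

The radial connectors point toward the centre, so dl × r̂ = 0 and they contribute nothing.
Each semicircle gives μ₀I/(4R): inner arc 5.87×10⁻⁵ T, outer arc 2.74×10⁻⁵ T.
The two arcs carry current in opposite angular senses, so their fields oppose: B = |5.87×10⁻⁵ − 2.74×10⁻⁵| = 3.13×10⁻⁵ T.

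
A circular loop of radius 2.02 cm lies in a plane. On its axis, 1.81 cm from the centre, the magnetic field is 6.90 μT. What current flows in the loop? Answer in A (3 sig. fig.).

I ≈ 0.537 A

On the axis of a loop, B = μ₀IR²/[2(R²+z²)^(3/2)], so I = 2B(R²+z²)^(3/2)/(μ₀R²).
R² + z² = 0.000408 + 0.0003276 = 0.0007357 m²; raised to 3/2 gives 2.00×10⁻⁵ m³.
I = 2 × 6.90×10⁻⁶ × 2.00×10⁻⁵ / (1.26×10⁻⁶ × 0.000408) = 0.537 A.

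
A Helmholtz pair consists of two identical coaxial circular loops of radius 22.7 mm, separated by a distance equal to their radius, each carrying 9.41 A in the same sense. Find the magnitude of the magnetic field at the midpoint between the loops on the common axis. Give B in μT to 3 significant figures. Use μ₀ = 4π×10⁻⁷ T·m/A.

B ≈ 373 μT

Each loop contributes B = μ₀IR²/[2(R²+z²)^(3/2)] on the axis, with z measured from that loop.
Loop 1 (z = 0.01135 m): B₁ = 1.86×10⁻⁴ T. Loop 2 (z = 0.01135 m): B₂ = 1.86×10⁻⁴ T.
The fields add: B = B₁ + B₂ = 3.73×10⁻⁴ T.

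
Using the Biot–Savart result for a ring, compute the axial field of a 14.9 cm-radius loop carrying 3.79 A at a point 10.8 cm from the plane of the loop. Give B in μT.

B ≈ 8.48 μT

On the axis of a circular loop, B = μ₀IR² / [2(R²+z²)^(3/2)].
R² + z² = (0.149)² + (0.108)² = 0.03386 m², and (R²+z²)^(3/2) = 6.23×10⁻³ m³.
B = (4π×10⁻⁷ × 3.79 × 0.0222) / (2 × 6.23×10⁻³) = 8.48×10⁻⁶ T.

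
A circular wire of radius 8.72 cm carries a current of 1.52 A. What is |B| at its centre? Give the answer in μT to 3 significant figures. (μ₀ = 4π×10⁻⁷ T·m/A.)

B ≈ 11.0 μT

At the centre of a circular loop the Biot–Savart law gives B = μ₀I/(2R).
B = (4π×10⁻⁷ × 1.52) / (2 × 0.0872) = 1.10×10⁻⁵ T.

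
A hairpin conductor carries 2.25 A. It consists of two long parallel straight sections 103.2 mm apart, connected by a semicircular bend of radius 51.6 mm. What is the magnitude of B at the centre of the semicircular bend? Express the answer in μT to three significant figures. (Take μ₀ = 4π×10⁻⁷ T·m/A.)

B ≈ 22.4 μT

The semicircular arc contributes B_arc = μ₀I·π/(4πR) = μ₀I/(4R) = 1.37×10⁻⁵ T.
Each semi-infinite lead is at perpendicular distance R = 0.0516 m from the centre, with the perpendicular foot at its near end, so it contributes μ₀I/(4πR); both point the same way, together 8.72×10⁻⁶ T.
Arc and leads all point the same direction: B = 1.37×10⁻⁵ + 8.72×10⁻⁶ = 2.24×10⁻⁵ T.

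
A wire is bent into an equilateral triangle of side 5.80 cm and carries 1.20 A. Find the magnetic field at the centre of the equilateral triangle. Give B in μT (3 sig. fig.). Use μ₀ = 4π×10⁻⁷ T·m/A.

B ≈ 37.2 μT

Each side is a finite straight segment at perpendicular distance d = a/(2 tan(π/3)) = 0.01674 m from the centre, with end-angles ±π/3.
One side contributes B₁ = (μ₀I/4πd)·2 sin(π/3) = 1.24×10⁻⁵ T.
All 3 sides add in the same direction: B = 3 × 1.24×10⁻⁵ = 3.72×10⁻⁵ T.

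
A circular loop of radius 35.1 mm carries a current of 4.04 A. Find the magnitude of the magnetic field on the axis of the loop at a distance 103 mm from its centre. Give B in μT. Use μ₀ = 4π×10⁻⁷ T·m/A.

On the axis of a circular loop, B = μ₀IR² / [2(R²+z²)^(3/2)].
R² + z² = (0.0351)² + (0.103)² = 0.01184 m², and (R²+z²)^(3/2) = 1.29×10⁻³ m³.
B = (4π×10⁻⁷ × 4.04 × 0.001232) / (2 × 1.29×10⁻³) = 2.43×10⁻⁶ T.

B ≈ 2.43 μT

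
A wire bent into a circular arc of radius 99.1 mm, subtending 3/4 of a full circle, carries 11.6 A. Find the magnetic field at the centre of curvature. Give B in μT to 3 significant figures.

The Biot–Savart field of a circular arc at its centre is B = μ₀Iφ/(4πR), with φ = 4.712 rad.
B = (4π×10⁻⁷ × 11.6 × 4.712) / (4π × 0.0991) = 5.52×10⁻⁵ T.

B ≈ 55.2 μT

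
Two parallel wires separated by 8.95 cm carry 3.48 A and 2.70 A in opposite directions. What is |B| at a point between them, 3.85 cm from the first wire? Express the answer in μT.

Each long wire gives B = μ₀I/(2πd). Distances are d₁ = 0.0385 m and d₂ = 0.051 m.
B₁ = 1.81×10⁻⁵ T, B₂ = 1.06×10⁻⁵ T.
Between antiparallel currents both contributions point the same way, so they add. B = B₁ + B₂ = 1.81×10⁻⁵ + 1.06×10⁻⁵ = 2.87×10⁻⁵ T.

B ≈ 28.7 μT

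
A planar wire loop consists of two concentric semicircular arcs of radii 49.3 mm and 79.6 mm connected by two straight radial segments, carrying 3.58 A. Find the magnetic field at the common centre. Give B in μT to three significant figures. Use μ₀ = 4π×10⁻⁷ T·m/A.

The radial connectors point toward the centre, so dl × r̂ = 0 and they contribute nothing.
Each semicircle gives μ₀I/(4R): inner arc 2.28×10⁻⁵ T, outer arc 1.41×10⁻⁵ T.
The two arcs carry current in opposite angular senses, so their fields oppose: B = |2.28×10⁻⁵ − 1.41×10⁻⁵| = 8.68×10⁻⁶ T.

B ≈ 8.68 μT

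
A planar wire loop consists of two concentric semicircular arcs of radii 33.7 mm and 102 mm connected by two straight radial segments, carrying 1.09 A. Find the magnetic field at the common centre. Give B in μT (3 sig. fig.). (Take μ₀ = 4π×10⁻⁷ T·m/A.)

B ≈ 6.80 μT

The radial connectors point toward the centre, so dl × r̂ = 0 and they contribute nothing.
Each semicircle gives μ₀I/(4R): inner arc 1.02×10⁻⁵ T, outer arc 3.36×10⁻⁶ T.
The two arcs carry current in opposite angular senses, so their fields oppose: B = |1.02×10⁻⁵ − 3.36×10⁻⁶| = 6.80×10⁻⁶ T.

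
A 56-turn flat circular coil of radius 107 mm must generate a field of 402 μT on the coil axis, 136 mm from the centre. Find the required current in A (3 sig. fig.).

I ≈ 5.17 A

For an N-turn coil, B = Nμ₀IR²/[2(R²+z²)^(3/2)] with R = 0.107 m, z = 0.136 m, so I = 2B(R²+z²)^(3/2)/(Nμ₀R²) = 2 × 4.02×10⁻⁴ × 5.18×10⁻³ / (56 × 4π×10⁻⁷ × 0.01145) = 5.17 A.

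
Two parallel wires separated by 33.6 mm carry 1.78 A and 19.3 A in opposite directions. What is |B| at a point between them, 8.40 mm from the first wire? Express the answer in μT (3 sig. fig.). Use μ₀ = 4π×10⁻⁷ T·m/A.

Each long wire gives B = μ₀I/(2πd). Distances are d₁ = 0.0084 m and d₂ = 0.0252 m.
B₁ = 4.24×10⁻⁵ T, B₂ = 1.53×10⁻⁴ T.
Between antiparallel currents both contributions point the same way, so they add. B = B₁ + B₂ = 4.24×10⁻⁵ + 1.53×10⁻⁴ = 1.96×10⁻⁴ T.

B ≈ 196 μT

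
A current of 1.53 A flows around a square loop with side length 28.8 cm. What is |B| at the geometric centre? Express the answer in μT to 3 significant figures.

Each side is a finite straight segment at perpendicular distance d = a/(2 tan(π/4)) = 0.144 m from the centre, with end-angles ±π/4.
One side contributes B₁ = (μ₀I/4πd)·2 sin(π/4) = 1.50×10⁻⁶ T.
All 4 sides add in the same direction: B = 4 × 1.50×10⁻⁶ = 6.01×10⁻⁶ T.

B ≈ 6.01 μT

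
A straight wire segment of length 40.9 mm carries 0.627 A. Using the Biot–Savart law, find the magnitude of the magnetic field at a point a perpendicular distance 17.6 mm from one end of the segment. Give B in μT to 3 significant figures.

B ≈ 3.27 μT

For a finite straight segment, B = (μ₀I/4πd)(sinθ₁ + sinθ₂), where θ₁, θ₂ are the angles from the perpendicular to each end.
The perpendicular foot is at one end, so the two end-offsets along the wire are 0 and L = 0.0409 m.
sinθ₁ = 0/√(0²+0.0176²) = 0.0000; sinθ₂ = 0.0409/√(0.0409²+0.0176²) = 0.9186.
B = (4π×10⁻⁷ × 0.627) / (4π × 0.0176) × (0.0000 + 0.9186) = 3.27×10⁻⁶ T.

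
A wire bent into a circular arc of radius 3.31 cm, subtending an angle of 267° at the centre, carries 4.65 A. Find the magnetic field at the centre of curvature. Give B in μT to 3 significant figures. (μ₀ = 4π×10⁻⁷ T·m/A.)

B ≈ 65.5 μT

The Biot–Savart field of a circular arc at its centre is B = μ₀Iφ/(4πR), with φ = 4.66 rad.
B = (4π×10⁻⁷ × 4.65 × 4.66) / (4π × 0.0331) = 6.55×10⁻⁵ T.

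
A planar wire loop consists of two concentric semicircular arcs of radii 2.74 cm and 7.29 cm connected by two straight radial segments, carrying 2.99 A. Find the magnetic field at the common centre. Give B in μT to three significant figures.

B ≈ 21.4 μT

The radial connectors point toward the centre, so dl × r̂ = 0 and they contribute nothing.
Each semicircle gives μ₀I/(4R): inner arc 3.43×10⁻⁵ T, outer arc 1.29×10⁻⁵ T.
The two arcs carry current in opposite angular senses, so their fields oppose: B = |3.43×10⁻⁵ − 1.29×10⁻⁵| = 2.14×10⁻⁵ T.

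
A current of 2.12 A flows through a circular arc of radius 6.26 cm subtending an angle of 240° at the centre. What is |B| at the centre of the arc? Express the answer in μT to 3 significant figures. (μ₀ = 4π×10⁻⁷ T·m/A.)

The Biot–Savart field of a circular arc at its centre is B = μ₀Iφ/(4πR), with φ = 4.189 rad.
B = (4π×10⁻⁷ × 2.12 × 4.189) / (4π × 0.0626) = 1.42×10⁻⁵ T.

B ≈ 14.2 μT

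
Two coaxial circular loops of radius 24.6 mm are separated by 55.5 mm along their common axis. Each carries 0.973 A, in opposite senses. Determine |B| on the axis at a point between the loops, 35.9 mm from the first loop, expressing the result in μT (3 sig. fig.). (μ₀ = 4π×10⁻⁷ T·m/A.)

Each loop contributes B = μ₀IR²/[2(R²+z²)^(3/2)] on the axis, with z measured from that loop.
Loop 1 (z = 0.0359 m): B₁ = 4.49×10⁻⁶ T. Loop 2 (z = 0.0196 m): B₂ = 1.19×10⁻⁵ T.
The fields oppose: B = |B₁ − B₂| = 7.40×10⁻⁶ T.

B ≈ 7.40 μT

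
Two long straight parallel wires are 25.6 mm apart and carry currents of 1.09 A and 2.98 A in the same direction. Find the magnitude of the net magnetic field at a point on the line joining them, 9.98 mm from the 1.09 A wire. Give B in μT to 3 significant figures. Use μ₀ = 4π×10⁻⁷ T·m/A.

B ≈ 16.3 μT

Each long wire gives B = μ₀I/(2πd). Distances are d₁ = 0.00998 m and d₂ = 0.01562 m.
B₁ = 2.18×10⁻⁵ T, B₂ = 3.82×10⁻⁵ T.
Between parallel currents the two contributions point in opposite directions, so they subtract. B = |B₁ − B₂| = |2.18×10⁻⁵ − 3.82×10⁻⁵| = 1.63×10⁻⁵ T.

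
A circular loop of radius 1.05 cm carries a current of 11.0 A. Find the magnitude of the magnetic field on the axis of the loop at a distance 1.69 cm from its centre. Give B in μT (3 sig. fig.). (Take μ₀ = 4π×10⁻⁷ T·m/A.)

B ≈ 96.7 μT

On the axis of a circular loop, B = μ₀IR² / [2(R²+z²)^(3/2)].
R² + z² = (0.0105)² + (0.0169)² = 0.0003959 m², and (R²+z²)^(3/2) = 7.88×10⁻⁶ m³.
B = (4π×10⁻⁷ × 11.0 × 0.0001103) / (2 × 7.88×10⁻⁶) = 9.67×10⁻⁵ T.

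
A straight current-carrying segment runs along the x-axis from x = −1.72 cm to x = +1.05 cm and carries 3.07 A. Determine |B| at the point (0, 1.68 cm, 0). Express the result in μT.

For a finite straight segment, B = (μ₀I/4πd)(sinθ₁ + sinθ₂), where θ₁, θ₂ are the angles from the perpendicular to each end.
The perpendicular distance is d = 0.0168 m; the end-offsets along the wire are a = 0.0172 m and b = 0.0105 m.
sinθ₁ = 0.0172/√(0.0172²+0.0168²) = 0.7154; sinθ₂ = 0.0105/√(0.0105²+0.0168²) = 0.5300.
B = (4π×10⁻⁷ × 3.07) / (4π × 0.0168) × (0.7154 + 0.5300) = 2.28×10⁻⁵ T.

B ≈ 22.8 μT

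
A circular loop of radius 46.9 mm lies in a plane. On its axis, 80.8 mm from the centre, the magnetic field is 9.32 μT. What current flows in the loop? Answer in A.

On the axis of a loop, B = μ₀IR²/[2(R²+z²)^(3/2)], so I = 2B(R²+z²)^(3/2)/(μ₀R²).
R² + z² = 0.0022 + 0.006529 = 0.008728 m²; raised to 3/2 gives 8.15×10⁻⁴ m³.
I = 2 × 9.32×10⁻⁶ × 8.15×10⁻⁴ / (1.26×10⁻⁶ × 0.0022) = 5.50 A.

I ≈ 5.50 A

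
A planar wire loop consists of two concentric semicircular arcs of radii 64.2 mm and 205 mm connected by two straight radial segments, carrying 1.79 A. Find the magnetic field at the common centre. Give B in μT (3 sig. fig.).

B ≈ 6.02 μT

The radial connectors point toward the centre, so dl × r̂ = 0 and they contribute nothing.
Each semicircle gives μ₀I/(4R): inner arc 8.76×10⁻⁶ T, outer arc 2.74×10⁻⁶ T.
The two arcs carry current in opposite angular senses, so their fields oppose: B = |8.76×10⁻⁶ − 2.74×10⁻⁶| = 6.02×10⁻⁶ T.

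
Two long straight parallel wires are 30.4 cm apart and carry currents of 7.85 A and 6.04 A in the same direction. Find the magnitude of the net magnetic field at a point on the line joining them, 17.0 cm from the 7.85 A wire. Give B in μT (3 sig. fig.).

B ≈ 0.220 μT

Each long wire gives B = μ₀I/(2πd). Distances are d₁ = 0.17 m and d₂ = 0.134 m.
B₁ = 9.24×10⁻⁶ T, B₂ = 9.01×10⁻⁶ T.
Between parallel currents the two contributions point in opposite directions, so they subtract. B = |B₁ − B₂| = |9.24×10⁻⁶ − 9.01×10⁻⁶| = 2.20×10⁻⁷ T.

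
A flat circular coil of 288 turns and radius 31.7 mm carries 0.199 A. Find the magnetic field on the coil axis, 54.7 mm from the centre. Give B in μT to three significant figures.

B ≈ 143 μT

For an N-turn flat coil, B = Nμ₀IR²/[2(R²+z²)^(3/2)] with R = 0.0317 m, z = 0.0547 m.
B = 288 × 4.97×10⁻⁷ T = 1.43×10⁻⁴ T.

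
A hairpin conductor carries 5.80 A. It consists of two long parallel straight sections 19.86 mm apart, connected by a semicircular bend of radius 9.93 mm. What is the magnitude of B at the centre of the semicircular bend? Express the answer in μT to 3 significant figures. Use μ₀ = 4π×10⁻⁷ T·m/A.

The semicircular arc contributes B_arc = μ₀I·π/(4πR) = μ₀I/(4R) = 1.83×10⁻⁴ T.
Each semi-infinite lead is at perpendicular distance R = 0.00993 m from the centre, with the perpendicular foot at its near end, so it contributes μ₀I/(4πR); both point the same way, together 1.17×10⁻⁴ T.
Arc and leads all point the same direction: B = 1.83×10⁻⁴ + 1.17×10⁻⁴ = 3.00×10⁻⁴ T.

B ≈ 300 μT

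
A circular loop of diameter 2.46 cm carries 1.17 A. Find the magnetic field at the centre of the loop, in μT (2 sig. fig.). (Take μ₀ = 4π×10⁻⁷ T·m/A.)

B ≈ 60 μT

At the centre of a circular loop the Biot–Savart law gives B = μ₀I/(2R) (so R = 0.0123 m).
B = (4π×10⁻⁷ × 1.17) / (2 × 0.0123) = 5.98×10⁻⁵ T.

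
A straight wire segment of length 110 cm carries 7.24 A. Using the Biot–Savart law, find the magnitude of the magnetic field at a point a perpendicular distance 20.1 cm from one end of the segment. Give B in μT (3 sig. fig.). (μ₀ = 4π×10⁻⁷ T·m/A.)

For a finite straight segment, B = (μ₀I/4πd)(sinθ₁ + sinθ₂), where θ₁, θ₂ are the angles from the perpendicular to each end.
The perpendicular foot is at one end, so the two end-offsets along the wire are 0 and L = 1.1 m.
sinθ₁ = 0/√(0²+0.201²) = 0.0000; sinθ₂ = 1.1/√(1.1²+0.201²) = 0.9837.
B = (4π×10⁻⁷ × 7.24) / (4π × 0.201) × (0.0000 + 0.9837) = 3.54×10⁻⁶ T.

B ≈ 3.54 μT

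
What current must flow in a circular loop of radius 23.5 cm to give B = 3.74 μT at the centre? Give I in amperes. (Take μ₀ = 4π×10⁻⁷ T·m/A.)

I ≈ 1.40 A

At the centre of a circular loop B = μ₀I/(2R), so I = 2RB/μ₀.
With R = 0.235 m, I = 2 × 0.235 × 3.74×10⁻⁶ / (4π×10⁻⁷) = 1.40 A.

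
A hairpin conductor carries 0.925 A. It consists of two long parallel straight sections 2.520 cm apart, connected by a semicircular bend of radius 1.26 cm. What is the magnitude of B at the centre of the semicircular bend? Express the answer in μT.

The semicircular arc contributes B_arc = μ₀I·π/(4πR) = μ₀I/(4R) = 2.31×10⁻⁵ T.
Each semi-infinite lead is at perpendicular distance R = 0.0126 m from the centre, with the perpendicular foot at its near end, so it contributes μ₀I/(4πR); both point the same way, together 1.47×10⁻⁵ T.
Arc and leads all point the same direction: B = 2.31×10⁻⁵ + 1.47×10⁻⁵ = 3.77×10⁻⁵ T.

B ≈ 37.7 μT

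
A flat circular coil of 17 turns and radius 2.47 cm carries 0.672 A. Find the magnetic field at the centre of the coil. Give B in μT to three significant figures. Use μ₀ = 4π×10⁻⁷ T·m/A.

For an N-turn flat coil, B = Nμ₀I/(2R) with R = 0.0247 m.
B = 17 × 1.71×10⁻⁵ T = 2.91×10⁻⁴ T.

B ≈ 291 μT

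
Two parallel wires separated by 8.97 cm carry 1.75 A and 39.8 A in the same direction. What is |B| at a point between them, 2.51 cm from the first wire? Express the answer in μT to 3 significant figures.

B ≈ 109 μT

Each long wire gives B = μ₀I/(2πd). Distances are d₁ = 0.0251 m and d₂ = 0.0646 m.
B₁ = 1.39×10⁻⁵ T, B₂ = 1.23×10⁻⁴ T.
Between parallel currents the two contributions point in opposite directions, so they subtract. B = |B₁ − B₂| = |1.39×10⁻⁵ − 1.23×10⁻⁴| = 1.09×10⁻⁴ T.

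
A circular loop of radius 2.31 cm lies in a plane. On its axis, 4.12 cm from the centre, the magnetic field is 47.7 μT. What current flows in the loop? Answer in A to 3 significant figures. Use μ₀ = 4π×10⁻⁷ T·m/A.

I ≈ 15.0 A

On the axis of a loop, B = μ₀IR²/[2(R²+z²)^(3/2)], so I = 2B(R²+z²)^(3/2)/(μ₀R²).
R² + z² = 0.0005336 + 0.001697 = 0.002231 m²; raised to 3/2 gives 1.05×10⁻⁴ m³.
I = 2 × 4.77×10⁻⁵ × 1.05×10⁻⁴ / (1.26×10⁻⁶ × 0.0005336) = 15.0 A.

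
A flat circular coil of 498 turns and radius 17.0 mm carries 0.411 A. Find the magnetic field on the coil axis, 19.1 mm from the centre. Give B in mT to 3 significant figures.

B ≈ 2.22 mT

For an N-turn flat coil, B = Nμ₀IR²/[2(R²+z²)^(3/2)] with R = 0.017 m, z = 0.0191 m.
B = 498 × 4.46×10⁻⁶ T = 2.22×10⁻³ T.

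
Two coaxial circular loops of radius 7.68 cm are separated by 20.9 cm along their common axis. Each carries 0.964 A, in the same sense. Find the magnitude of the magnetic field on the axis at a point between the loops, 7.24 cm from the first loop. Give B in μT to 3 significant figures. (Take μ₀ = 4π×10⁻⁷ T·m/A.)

Each loop contributes B = μ₀IR²/[2(R²+z²)^(3/2)] on the axis, with z measured from that loop.
Loop 1 (z = 0.0724 m): B₁ = 3.04×10⁻⁶ T. Loop 2 (z = 0.1366 m): B₂ = 9.28×10⁻⁷ T.
The fields add: B = B₁ + B₂ = 3.97×10⁻⁶ T.

B ≈ 3.97 μT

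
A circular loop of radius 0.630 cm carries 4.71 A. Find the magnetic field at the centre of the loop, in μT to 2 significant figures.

B ≈ 470 μT

At the centre of a circular loop the Biot–Savart law gives B = μ₀I/(2R).
B = (4π×10⁻⁷ × 4.71) / (2 × 0.0063) = 4.70×10⁻⁴ T.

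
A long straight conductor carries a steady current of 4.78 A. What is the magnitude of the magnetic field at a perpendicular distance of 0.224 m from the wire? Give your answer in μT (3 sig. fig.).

For an infinitely long straight wire, B = μ₀I/(2πd).
B = (4π×10⁻⁷ × 4.78) / (2π × 0.224) = 4.27×10⁻⁶ T.

B ≈ 4.27 μT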